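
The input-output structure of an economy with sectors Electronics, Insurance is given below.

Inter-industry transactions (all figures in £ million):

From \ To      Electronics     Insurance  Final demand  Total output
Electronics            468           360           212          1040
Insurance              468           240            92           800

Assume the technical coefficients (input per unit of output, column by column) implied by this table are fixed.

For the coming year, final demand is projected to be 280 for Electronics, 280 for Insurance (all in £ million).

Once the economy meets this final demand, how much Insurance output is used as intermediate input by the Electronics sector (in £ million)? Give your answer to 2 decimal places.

z_IE = 793.97

Technical coefficients a_ij = z_ij / X_j:
  a_EE = 468/1040 = 0.45, a_IE = 468/1040 = 0.45
  a_EI = 360/800 = 0.45, a_II = 240/800 = 0.30
I − A =
  [   0.55    -0.45]
  [  -0.45     0.70]
det(I−A) = (0.55)(0.70) − (-0.45)(-0.45) = 0.1825
adj(I−A) = [[0.70, 0.45], [0.45, 0.55]]
(I − A)⁻¹ = adj(I−A) / det(I−A) ≈
  [   3.8356     2.4658]
  [   2.4658     3.0137]
First solve x = (I − A)⁻¹ d = adj(I−A)·d / det(I−A); in particular x_E = (0.70·280 + 0.45·280) / 0.1825 = 322.00 / 0.1825 ≈ 1764.3836.
Intermediate flow from I to E: z_IE = a_IE · x_E = 0.45 × 322.00 / 0.1825 = 144.90 / 0.1825 ≈ 793.97.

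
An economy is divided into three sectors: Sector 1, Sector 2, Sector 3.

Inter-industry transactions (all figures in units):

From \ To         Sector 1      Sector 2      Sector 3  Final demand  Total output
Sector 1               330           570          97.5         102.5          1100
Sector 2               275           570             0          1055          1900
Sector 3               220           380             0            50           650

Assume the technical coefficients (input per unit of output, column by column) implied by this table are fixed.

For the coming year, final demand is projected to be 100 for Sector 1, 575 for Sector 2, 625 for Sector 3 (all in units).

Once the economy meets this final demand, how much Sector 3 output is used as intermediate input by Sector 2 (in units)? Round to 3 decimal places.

z_32 = 224.418

Technical coefficients a_ij = z_ij / X_j:
  a_11 = 330/1100 = 0.30, a_21 = 275/1100 = 0.25, a_31 = 220/1100 = 0.20
  a_12 = 570/1900 = 0.30, a_22 = 570/1900 = 0.30, a_32 = 380/1900 = 0.20
  a_13 = 97.5/650 = 0.15, a_23 = 0/650 = 0.00, a_33 = 0/650 = 0.00
I − A =
  [   0.70    -0.30    -0.15]
  [  -0.25     0.70     0.00]
  [  -0.20    -0.20     1.00]
Cofactors of I−A, C_ij = (−1)^(i+j)·(minor ij) (rows/columns in the sector order above):
  C_11 = (0.70)(1.00) − (0.00)(-0.20) = 0.7000
  C_12 = −[(-0.25)(1.00) − (0.00)(-0.20)] = 0.2500
  C_13 = (-0.25)(-0.20) − (0.70)(-0.20) = 0.1900
  C_21 = −[(-0.30)(1.00) − (-0.15)(-0.20)] = 0.3300
  C_22 = (0.70)(1.00) − (-0.15)(-0.20) = 0.6700
  C_23 = −[(0.70)(-0.20) − (-0.30)(-0.20)] = 0.2000
  C_31 = (-0.30)(0.00) − (-0.15)(0.70) = 0.1050
  C_32 = −[(0.70)(0.00) − (-0.15)(-0.25)] = 0.0375
  C_33 = (0.70)(0.70) − (-0.30)(-0.25) = 0.4150
det(I−A) = Σ_j (I−A)_1j·C_1j = (0.70)(0.7000) + (-0.30)(0.2500) + (-0.15)(0.1900) = 0.3865
adj(I−A) = Cᵀ =
  [ 0.7000   0.3300   0.1050]
  [ 0.2500   0.6700   0.0375]
  [ 0.1900   0.2000   0.4150]
(I − A)⁻¹ = adj(I−A) / det(I−A) ≈
  [   1.8111     0.8538     0.2717]
  [   0.6468     1.7335     0.0970]
  [   0.4916     0.5175     1.0737]
First solve x = (I − A)⁻¹ d = adj(I−A)·d / det(I−A); in particular x_2 = (0.2500·100 + 0.6700·575 + 0.0375·625) / 0.3865 = 433.6875 / 0.3865 ≈ 1122.08926.
Intermediate flow from 3 to 2: z_32 = a_32 · x_2 = 0.20 × 433.6875 / 0.3865 = 86.7375 / 0.3865 ≈ 224.418.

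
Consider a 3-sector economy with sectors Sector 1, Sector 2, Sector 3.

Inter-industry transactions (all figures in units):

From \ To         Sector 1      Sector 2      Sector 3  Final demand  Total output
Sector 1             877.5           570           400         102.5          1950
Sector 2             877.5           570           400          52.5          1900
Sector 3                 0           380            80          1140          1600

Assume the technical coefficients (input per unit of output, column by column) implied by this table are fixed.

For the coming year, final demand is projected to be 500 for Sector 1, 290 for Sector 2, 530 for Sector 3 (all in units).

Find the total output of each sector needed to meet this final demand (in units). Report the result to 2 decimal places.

Technical coefficients a_ij = z_ij / X_j:
  a_11 = 877.5/1950 = 0.45, a_21 = 877.5/1950 = 0.45, a_31 = 0/1950 = 0.00
  a_12 = 570/1900 = 0.30, a_22 = 570/1900 = 0.30, a_32 = 380/1900 = 0.20
  a_13 = 400/1600 = 0.25, a_23 = 400/1600 = 0.25, a_33 = 80/1600 = 0.05
I − A =
  [   0.55    -0.30    -0.25]
  [  -0.45     0.70    -0.25]
  [   0.00    -0.20     0.95]
Cofactors of I−A, C_ij = (−1)^(i+j)·(minor ij) (rows/columns in the sector order above):
  C_11 = (0.70)(0.95) − (-0.25)(-0.20) = 0.6150
  C_12 = −[(-0.45)(0.95) − (-0.25)(0.00)] = 0.4275
  C_13 = (-0.45)(-0.20) − (0.70)(0.00) = 0.0900
  C_21 = −[(-0.30)(0.95) − (-0.25)(-0.20)] = 0.3350
  C_22 = (0.55)(0.95) − (-0.25)(0.00) = 0.5225
  C_23 = −[(0.55)(-0.20) − (-0.30)(0.00)] = 0.1100
  C_31 = (-0.30)(-0.25) − (-0.25)(0.70) = 0.2500
  C_32 = −[(0.55)(-0.25) − (-0.25)(-0.45)] = 0.2500
  C_33 = (0.55)(0.70) − (-0.30)(-0.45) = 0.2500
det(I−A) = Σ_j (I−A)_1j·C_1j = (0.55)(0.6150) + (-0.30)(0.4275) + (-0.25)(0.0900) = 0.1875
adj(I−A) = Cᵀ =
  [ 0.6150   0.3350   0.2500]
  [ 0.4275   0.5225   0.2500]
  [ 0.0900   0.1100   0.2500]
(I − A)⁻¹ = adj(I−A) / det(I−A) ≈
  [   3.2800     1.7867     1.3333]
  [   2.2800     2.7867     1.3333]
  [   0.4800     0.5867     1.3333]
x = (I − A)⁻¹ d = adj(I−A)·d / det(I−A), with det(I−A) = 0.1875:
  x_1 = (0.6150·500 + 0.3350·290 + 0.2500·530) / 0.1875 = 537.15 / 0.1875 = 2864.80
  x_2 = (0.4275·500 + 0.5225·290 + 0.2500·530) / 0.1875 = 497.775 / 0.1875 = 2654.80
  x_3 = (0.0900·500 + 0.1100·290 + 0.2500·530) / 0.1875 = 209.40 / 0.1875 = 1116.80

x_1 = 2864.80, x_2 = 2654.80, x_3 = 1116.80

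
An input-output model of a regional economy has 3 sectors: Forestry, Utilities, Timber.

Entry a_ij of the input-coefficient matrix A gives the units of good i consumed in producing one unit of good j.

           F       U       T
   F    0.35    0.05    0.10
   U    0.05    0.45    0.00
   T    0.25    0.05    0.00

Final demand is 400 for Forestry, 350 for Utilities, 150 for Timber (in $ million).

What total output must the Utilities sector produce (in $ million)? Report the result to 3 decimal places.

I − A =
  [   0.65    -0.05    -0.10]
  [  -0.05     0.55     0.00]
  [  -0.25    -0.05     1.00]
Cofactors of I−A, C_ij = (−1)^(i+j)·(minor ij) (rows/columns in the sector order above):
  C_11 = (0.55)(1.00) − (0.00)(-0.05) = 0.5500
  C_12 = −[(-0.05)(1.00) − (0.00)(-0.25)] = 0.0500
  C_13 = (-0.05)(-0.05) − (0.55)(-0.25) = 0.1400
  C_21 = −[(-0.05)(1.00) − (-0.10)(-0.05)] = 0.0550
  C_22 = (0.65)(1.00) − (-0.10)(-0.25) = 0.6250
  C_23 = −[(0.65)(-0.05) − (-0.05)(-0.25)] = 0.0450
  C_31 = (-0.05)(0.00) − (-0.10)(0.55) = 0.0550
  C_32 = −[(0.65)(0.00) − (-0.10)(-0.05)] = 0.0050
  C_33 = (0.65)(0.55) − (-0.05)(-0.05) = 0.3550
det(I−A) = Σ_j (I−A)_1j·C_1j = (0.65)(0.5500) + (-0.05)(0.0500) + (-0.10)(0.1400) = 0.3410
adj(I−A) = Cᵀ =
  [ 0.5500   0.0550   0.0550]
  [ 0.0500   0.6250   0.0050]
  [ 0.1400   0.0450   0.3550]
(I − A)⁻¹ = adj(I−A) / det(I−A) ≈
  [   1.6129     0.1613     0.1613]
  [   0.1466     1.8328     0.0147]
  [   0.4106     0.1320     1.0411]
x = (I − A)⁻¹ d = adj(I−A)·d / det(I−A), with det(I−A) = 0.3410:
  x_F = (0.5500·400 + 0.0550·350 + 0.0550·150) / 0.3410 = 247.50 / 0.3410 ≈ 725.806
  x_U = (0.0500·400 + 0.6250·350 + 0.0050·150) / 0.3410 = 239.50 / 0.3410 ≈ 702.346
  x_T = (0.1400·400 + 0.0450·350 + 0.3550·150) / 0.3410 = 125.00 / 0.3410 ≈ 366.569

x_U = 702.346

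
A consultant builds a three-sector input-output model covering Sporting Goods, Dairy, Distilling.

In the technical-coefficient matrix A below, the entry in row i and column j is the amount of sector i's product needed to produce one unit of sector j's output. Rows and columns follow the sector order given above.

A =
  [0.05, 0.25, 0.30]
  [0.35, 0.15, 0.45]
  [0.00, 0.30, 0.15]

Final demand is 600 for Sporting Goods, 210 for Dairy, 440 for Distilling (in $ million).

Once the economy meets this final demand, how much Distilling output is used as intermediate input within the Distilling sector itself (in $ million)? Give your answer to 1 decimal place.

z_33 = 145.8

I − A =
  [   0.95    -0.25    -0.30]
  [  -0.35     0.85    -0.45]
  [   0.00    -0.30     0.85]
Cofactors of I−A, C_ij = (−1)^(i+j)·(minor ij) (rows/columns in the sector order above):
  C_11 = (0.85)(0.85) − (-0.45)(-0.30) = 0.5875
  C_12 = −[(-0.35)(0.85) − (-0.45)(0.00)] = 0.2975
  C_13 = (-0.35)(-0.30) − (0.85)(0.00) = 0.1050
  C_21 = −[(-0.25)(0.85) − (-0.30)(-0.30)] = 0.3025
  C_22 = (0.95)(0.85) − (-0.30)(0.00) = 0.8075
  C_23 = −[(0.95)(-0.30) − (-0.25)(0.00)] = 0.2850
  C_31 = (-0.25)(-0.45) − (-0.30)(0.85) = 0.3675
  C_32 = −[(0.95)(-0.45) − (-0.30)(-0.35)] = 0.5325
  C_33 = (0.95)(0.85) − (-0.25)(-0.35) = 0.7200
det(I−A) = Σ_j (I−A)_1j·C_1j = (0.95)(0.5875) + (-0.25)(0.2975) + (-0.30)(0.1050) = 0.45225
adj(I−A) = Cᵀ =
  [ 0.5875   0.3025   0.3675]
  [ 0.2975   0.8075   0.5325]
  [ 0.1050   0.2850   0.7200]
(I − A)⁻¹ = adj(I−A) / det(I−A) ≈
  [   1.2991     0.6689     0.8126]
  [   0.6578     1.7855     1.1774]
  [   0.2322     0.6302     1.5920]
First solve x = (I − A)⁻¹ d = adj(I−A)·d / det(I−A); in particular x_3 = (0.1050·600 + 0.2850·210 + 0.7200·440) / 0.45225 = 439.65 / 0.45225 ≈ 972.139.
Intermediate flow from 3 to 3: z_33 = a_33 · x_3 = 0.15 × 439.65 / 0.45225 = 65.9475 / 0.45225 ≈ 145.8.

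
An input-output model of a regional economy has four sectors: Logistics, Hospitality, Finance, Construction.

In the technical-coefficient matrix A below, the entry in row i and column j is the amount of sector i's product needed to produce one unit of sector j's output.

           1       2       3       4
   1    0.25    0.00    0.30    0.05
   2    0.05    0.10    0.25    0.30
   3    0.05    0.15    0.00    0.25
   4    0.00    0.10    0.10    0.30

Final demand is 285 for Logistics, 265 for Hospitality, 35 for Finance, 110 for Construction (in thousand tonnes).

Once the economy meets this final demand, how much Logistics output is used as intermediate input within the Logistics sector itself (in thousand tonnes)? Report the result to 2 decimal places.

z_11 = 118.10

I − A =
  [   0.75     0.00    -0.30    -0.05]
  [  -0.05     0.90    -0.25    -0.30]
  [  -0.05    -0.15     1.00    -0.25]
  [   0.00    -0.10    -0.10     0.70]
Compute the cofactors C_ij = (−1)^(i+j)·(3×3 minor ij) of I−A; the adjugate is their transpose:
adj(I−A) = Cᵀ =
  [ 0.540500   0.044750   0.185750   0.124125]
  [ 0.044000   0.495500   0.164500   0.274250]
  [ 0.036500   0.097750   0.449750   0.205125]
  [ 0.011500   0.084750   0.087750   0.631125]
det(I−A) = Σ_j (I−A)_1j·C_1j = (0.75)(0.540500) + (0.00)(0.044000) + (-0.30)(0.036500) + (-0.05)(0.011500) = 0.39385
(I − A)⁻¹ = adj(I−A) / det(I−A) ≈
  [   1.3723     0.1136     0.4716     0.3152]
  [   0.1117     1.2581     0.4177     0.6963]
  [   0.0927     0.2482     1.1419     0.5208]
  [   0.0292     0.2152     0.2228     1.6025]
First solve x = (I − A)⁻¹ d = adj(I−A)·d / det(I−A); in particular x_1 = (0.540500·285 + 0.044750·265 + 0.185750·35 + 0.124125·110) / 0.39385 = 186.05625 / 0.39385 ≈ 472.4038.
Intermediate flow from 1 to 1: z_11 = a_11 · x_1 = 0.25 × 186.05625 / 0.39385 = 46.5140625 / 0.39385 ≈ 118.10.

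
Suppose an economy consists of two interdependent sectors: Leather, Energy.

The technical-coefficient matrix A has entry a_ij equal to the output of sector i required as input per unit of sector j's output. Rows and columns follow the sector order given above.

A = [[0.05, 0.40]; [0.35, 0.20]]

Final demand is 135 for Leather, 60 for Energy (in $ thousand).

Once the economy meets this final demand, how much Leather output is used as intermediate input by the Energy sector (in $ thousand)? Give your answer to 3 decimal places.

I − A =
  [   0.95    -0.40]
  [  -0.35     0.80]
det(I−A) = (0.95)(0.80) − (-0.40)(-0.35) = 0.6200
adj(I−A) = [[0.80, 0.40], [0.35, 0.95]]
(I − A)⁻¹ = adj(I−A) / det(I−A) ≈
  [   1.2903     0.6452]
  [   0.5645     1.5323]
First solve x = (I − A)⁻¹ d = adj(I−A)·d / det(I−A); in particular x_2 = (0.35·135 + 0.95·60) / 0.6200 = 104.25 / 0.6200 ≈ 168.14516.
Intermediate flow from 1 to 2: z_12 = a_12 · x_2 = 0.40 × 104.25 / 0.6200 = 41.70 / 0.6200 ≈ 67.258.

z_12 = 67.258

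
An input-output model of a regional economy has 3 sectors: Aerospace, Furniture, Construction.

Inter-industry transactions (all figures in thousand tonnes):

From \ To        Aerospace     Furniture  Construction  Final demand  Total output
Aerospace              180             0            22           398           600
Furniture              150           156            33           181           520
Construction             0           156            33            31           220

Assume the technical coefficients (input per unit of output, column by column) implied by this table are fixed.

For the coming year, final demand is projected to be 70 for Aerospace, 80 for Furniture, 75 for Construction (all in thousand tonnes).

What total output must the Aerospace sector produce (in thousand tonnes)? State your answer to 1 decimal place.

Technical coefficients a_ij = z_ij / X_j:
  a_AA = 180/600 = 0.30, a_FA = 150/600 = 0.25, a_CA = 0/600 = 0.00
  a_AF = 0/520 = 0.00, a_FF = 156/520 = 0.30, a_CF = 156/520 = 0.30
  a_AC = 22/220 = 0.10, a_FC = 33/220 = 0.15, a_CC = 33/220 = 0.15
I − A =
  [   0.70     0.00    -0.10]
  [  -0.25     0.70    -0.15]
  [   0.00    -0.30     0.85]
Cofactors of I−A, C_ij = (−1)^(i+j)·(minor ij) (rows/columns in the sector order above):
  C_11 = (0.70)(0.85) − (-0.15)(-0.30) = 0.5500
  C_12 = −[(-0.25)(0.85) − (-0.15)(0.00)] = 0.2125
  C_13 = (-0.25)(-0.30) − (0.70)(0.00) = 0.0750
  C_21 = −[(0.00)(0.85) − (-0.10)(-0.30)] = 0.0300
  C_22 = (0.70)(0.85) − (-0.10)(0.00) = 0.5950
  C_23 = −[(0.70)(-0.30) − (0.00)(0.00)] = 0.2100
  C_31 = (0.00)(-0.15) − (-0.10)(0.70) = 0.0700
  C_32 = −[(0.70)(-0.15) − (-0.10)(-0.25)] = 0.1300
  C_33 = (0.70)(0.70) − (0.00)(-0.25) = 0.4900
det(I−A) = Σ_j (I−A)_1j·C_1j = (0.70)(0.5500) + (0.00)(0.2125) + (-0.10)(0.0750) = 0.3775
adj(I−A) = Cᵀ =
  [ 0.5500   0.0300   0.0700]
  [ 0.2125   0.5950   0.1300]
  [ 0.0750   0.2100   0.4900]
(I − A)⁻¹ = adj(I−A) / det(I−A) ≈
  [   1.4570     0.0795     0.1854]
  [   0.5629     1.5762     0.3444]
  [   0.1987     0.5563     1.2980]
x = (I − A)⁻¹ d = adj(I−A)·d / det(I−A), with det(I−A) = 0.3775:
  x_A = (0.5500·70 + 0.0300·80 + 0.0700·75) / 0.3775 = 46.15 / 0.3775 ≈ 122.3
  x_F = (0.2125·70 + 0.5950·80 + 0.1300·75) / 0.3775 = 72.225 / 0.3775 ≈ 191.3
  x_C = (0.0750·70 + 0.2100·80 + 0.4900·75) / 0.3775 = 58.80 / 0.3775 ≈ 155.8

x_A = 122.3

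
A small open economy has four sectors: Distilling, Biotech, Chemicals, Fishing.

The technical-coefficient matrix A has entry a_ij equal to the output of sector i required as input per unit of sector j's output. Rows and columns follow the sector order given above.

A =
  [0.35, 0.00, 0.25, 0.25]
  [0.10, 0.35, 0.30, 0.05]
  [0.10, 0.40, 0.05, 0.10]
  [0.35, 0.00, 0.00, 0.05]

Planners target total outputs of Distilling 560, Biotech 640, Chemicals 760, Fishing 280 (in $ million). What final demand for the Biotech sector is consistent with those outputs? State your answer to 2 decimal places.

d_2 = 118.00

I − A =
  [   0.65     0.00    -0.25    -0.25]
  [  -0.10     0.65    -0.30    -0.05]
  [  -0.10    -0.40     0.95    -0.10]
  [  -0.35     0.00     0.00     0.95]
d = (I − A) x:
  d_1 = (+0.65)·560 + (+0.00)·640 + (-0.25)·760 + (-0.25)·280 = 104.00
  d_2 = (-0.10)·560 + (+0.65)·640 + (-0.30)·760 + (-0.05)·280 = 118.00
  d_3 = (-0.10)·560 + (-0.40)·640 + (+0.95)·760 + (-0.10)·280 = 382.00
  d_4 = (-0.35)·560 + (+0.00)·640 + (+0.00)·760 + (+0.95)·280 = 70.00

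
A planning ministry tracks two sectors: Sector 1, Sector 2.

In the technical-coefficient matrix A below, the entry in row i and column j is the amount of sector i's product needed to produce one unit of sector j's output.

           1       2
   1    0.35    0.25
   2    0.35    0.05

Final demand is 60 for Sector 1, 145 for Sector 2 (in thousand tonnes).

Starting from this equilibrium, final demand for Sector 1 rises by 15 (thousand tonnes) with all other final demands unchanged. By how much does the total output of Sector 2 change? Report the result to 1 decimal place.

I − A =
  [   0.65    -0.25]
  [  -0.35     0.95]
det(I−A) = (0.65)(0.95) − (-0.25)(-0.35) = 0.5300
adj(I−A) = [[0.95, 0.25], [0.35, 0.65]]
(I − A)⁻¹ = adj(I−A) / det(I−A) ≈
  [   1.7925     0.4717]
  [   0.6604     1.2264]
Δx = (I − A)⁻¹ Δd with Δd having +15 in the Sector 1 component and 0 elsewhere.
So Δx_2 = L_21 · (+15), where L_21 = adj(I−A)_21 / det(I−A) = 0.35 / 0.5300.
Δx_2 = 0.35 × (+15) / 0.5300 = 5.25 / 0.5300 ≈ 9.9.

Δx_2 = 9.9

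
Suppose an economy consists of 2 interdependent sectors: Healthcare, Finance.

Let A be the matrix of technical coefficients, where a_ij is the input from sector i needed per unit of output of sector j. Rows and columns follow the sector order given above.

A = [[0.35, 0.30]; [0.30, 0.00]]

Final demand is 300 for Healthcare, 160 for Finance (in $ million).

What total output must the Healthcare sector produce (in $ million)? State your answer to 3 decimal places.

x_1 = 621.429

I − A =
  [   0.65    -0.30]
  [  -0.30     1.00]
det(I−A) = (0.65)(1.00) − (-0.30)(-0.30) = 0.5600
adj(I−A) = [[1.00, 0.30], [0.30, 0.65]]
(I − A)⁻¹ = adj(I−A) / det(I−A) ≈
  [   1.7857     0.5357]
  [   0.5357     1.1607]
x = (I − A)⁻¹ d = adj(I−A)·d / det(I−A), with det(I−A) = 0.5600:
  x_1 = (1.00·300 + 0.30·160) / 0.5600 = 348.00 / 0.5600 ≈ 621.429
  x_2 = (0.30·300 + 0.65·160) / 0.5600 = 194.00 / 0.5600 ≈ 346.429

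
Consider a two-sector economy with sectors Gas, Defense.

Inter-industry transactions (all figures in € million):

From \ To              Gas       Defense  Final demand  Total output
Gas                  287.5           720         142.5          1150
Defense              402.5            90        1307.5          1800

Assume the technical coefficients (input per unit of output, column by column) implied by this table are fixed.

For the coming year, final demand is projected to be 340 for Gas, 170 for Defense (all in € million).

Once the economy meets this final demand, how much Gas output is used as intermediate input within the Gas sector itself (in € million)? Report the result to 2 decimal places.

Technical coefficients a_ij = z_ij / X_j:
  a_GG = 287.5/1150 = 0.25, a_DG = 402.5/1150 = 0.35
  a_GD = 720/1800 = 0.40, a_DD = 90/1800 = 0.05
I − A =
  [   0.75    -0.40]
  [  -0.35     0.95]
det(I−A) = (0.75)(0.95) − (-0.40)(-0.35) = 0.5725
adj(I−A) = [[0.95, 0.40], [0.35, 0.75]]
(I − A)⁻¹ = adj(I−A) / det(I−A) ≈
  [   1.6594     0.6987]
  [   0.6114     1.3100]
First solve x = (I − A)⁻¹ d = adj(I−A)·d / det(I−A); in particular x_G = (0.95·340 + 0.40·170) / 0.5725 = 391.00 / 0.5725 ≈ 682.9694.
Intermediate flow from G to G: z_GG = a_GG · x_G = 0.25 × 391.00 / 0.5725 = 97.75 / 0.5725 ≈ 170.74.

z_GG = 170.74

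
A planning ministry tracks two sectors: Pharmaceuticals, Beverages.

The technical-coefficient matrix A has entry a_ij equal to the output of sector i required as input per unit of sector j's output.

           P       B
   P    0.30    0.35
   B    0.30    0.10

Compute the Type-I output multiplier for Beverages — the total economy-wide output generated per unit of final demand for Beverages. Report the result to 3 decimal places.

I − A =
  [   0.70    -0.35]
  [  -0.30     0.90]
det(I−A) = (0.70)(0.90) − (-0.35)(-0.30) = 0.5250
adj(I−A) = [[0.90, 0.35], [0.30, 0.70]]
(I − A)⁻¹ = adj(I−A) / det(I−A) ≈
  [   1.7143     0.6667]
  [   0.5714     1.3333]
The output multiplier for sector j is the column-j sum of the Leontief inverse (I − A)⁻¹ = adj(I−A) / det(I−A).
Column B of adj(I−A): (0.35, 0.70); det(I−A) = 0.5250.
m_B = (0.35 + 0.70) / 0.5250 = 1.05 / 0.5250 = 2.000.

m_B = 2.000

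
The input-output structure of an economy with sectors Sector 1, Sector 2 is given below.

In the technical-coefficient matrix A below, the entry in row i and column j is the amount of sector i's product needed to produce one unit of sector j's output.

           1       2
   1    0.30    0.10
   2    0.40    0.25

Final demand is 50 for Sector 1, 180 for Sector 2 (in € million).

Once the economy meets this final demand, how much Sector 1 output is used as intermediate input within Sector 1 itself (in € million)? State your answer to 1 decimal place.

I − A =
  [   0.70    -0.10]
  [  -0.40     0.75]
det(I−A) = (0.70)(0.75) − (-0.10)(-0.40) = 0.4850
adj(I−A) = [[0.75, 0.10], [0.40, 0.70]]
(I − A)⁻¹ = adj(I−A) / det(I−A) ≈
  [   1.5464     0.2062]
  [   0.8247     1.4433]
First solve x = (I − A)⁻¹ d = adj(I−A)·d / det(I−A); in particular x_1 = (0.75·50 + 0.10·180) / 0.4850 = 55.50 / 0.4850 ≈ 114.433.
Intermediate flow from 1 to 1: z_11 = a_11 · x_1 = 0.30 × 55.50 / 0.4850 = 16.65 / 0.4850 ≈ 34.3.

z_11 = 34.3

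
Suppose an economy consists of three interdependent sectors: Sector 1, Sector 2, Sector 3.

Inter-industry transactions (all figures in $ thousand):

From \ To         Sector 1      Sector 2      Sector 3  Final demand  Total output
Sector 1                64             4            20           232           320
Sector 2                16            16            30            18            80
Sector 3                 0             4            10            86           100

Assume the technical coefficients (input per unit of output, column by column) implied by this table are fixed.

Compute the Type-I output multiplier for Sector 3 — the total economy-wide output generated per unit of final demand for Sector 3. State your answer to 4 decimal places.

Technical coefficients a_ij = z_ij / X_j:
  a_11 = 64/320 = 0.20, a_21 = 16/320 = 0.05, a_31 = 0/320 = 0.00
  a_12 = 4/80 = 0.05, a_22 = 16/80 = 0.20, a_32 = 4/80 = 0.05
  a_13 = 20/100 = 0.20, a_23 = 30/100 = 0.30, a_33 = 10/100 = 0.10
I − A =
  [   0.80    -0.05    -0.20]
  [  -0.05     0.80    -0.30]
  [   0.00    -0.05     0.90]
Cofactors of I−A, C_ij = (−1)^(i+j)·(minor ij) (rows/columns in the sector order above):
  C_11 = (0.80)(0.90) − (-0.30)(-0.05) = 0.7050
  C_12 = −[(-0.05)(0.90) − (-0.30)(0.00)] = 0.0450
  C_13 = (-0.05)(-0.05) − (0.80)(0.00) = 0.0025
  C_21 = −[(-0.05)(0.90) − (-0.20)(-0.05)] = 0.0550
  C_22 = (0.80)(0.90) − (-0.20)(0.00) = 0.7200
  C_23 = −[(0.80)(-0.05) − (-0.05)(0.00)] = 0.0400
  C_31 = (-0.05)(-0.30) − (-0.20)(0.80) = 0.1750
  C_32 = −[(0.80)(-0.30) − (-0.20)(-0.05)] = 0.2500
  C_33 = (0.80)(0.80) − (-0.05)(-0.05) = 0.6375
det(I−A) = Σ_j (I−A)_1j·C_1j = (0.80)(0.7050) + (-0.05)(0.0450) + (-0.20)(0.0025) = 0.56125
adj(I−A) = Cᵀ =
  [ 0.7050   0.0550   0.1750]
  [ 0.0450   0.7200   0.2500]
  [ 0.0025   0.0400   0.6375]
(I − A)⁻¹ = adj(I−A) / det(I−A) ≈
  [   1.25612     0.09800     0.31180]
  [   0.08018     1.28285     0.44543]
  [   0.00445     0.07127     1.13586]
The output multiplier for sector j is the column-j sum of the Leontief inverse (I − A)⁻¹ = adj(I−A) / det(I−A).
Column 3 of adj(I−A): (0.1750, 0.2500, 0.6375); det(I−A) = 0.56125.
m_3 = (0.1750 + 0.2500 + 0.6375) / 0.56125 = 1.0625 / 0.56125 ≈ 1.8931.

m_3 = 1.8931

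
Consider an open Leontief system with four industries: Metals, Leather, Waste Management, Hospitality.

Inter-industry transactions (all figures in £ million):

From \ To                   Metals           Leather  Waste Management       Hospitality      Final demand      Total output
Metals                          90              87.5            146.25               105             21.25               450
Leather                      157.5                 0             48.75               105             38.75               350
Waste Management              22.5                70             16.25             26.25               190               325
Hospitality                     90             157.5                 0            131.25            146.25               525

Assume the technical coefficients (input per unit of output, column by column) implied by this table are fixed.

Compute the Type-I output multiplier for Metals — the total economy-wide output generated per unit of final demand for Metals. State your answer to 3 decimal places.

Technical coefficients a_ij = z_ij / X_j:
  a_MM = 90/450 = 0.20, a_LM = 157.5/450 = 0.35, a_WM = 22.5/450 = 0.05, a_HM = 90/450 = 0.20
  a_ML = 87.5/350 = 0.25, a_LL = 0/350 = 0.00, a_WL = 70/350 = 0.20, a_HL = 157.5/350 = 0.45
  a_MW = 146.25/325 = 0.45, a_LW = 48.75/325 = 0.15, a_WW = 16.25/325 = 0.05, a_HW = 0/325 = 0.00
  a_MH = 105/525 = 0.20, a_LH = 105/525 = 0.20, a_WH = 26.25/525 = 0.05, a_HH = 131.25/525 = 0.25
I − A =
  [   0.80    -0.25    -0.45    -0.20]
  [  -0.35     1.00    -0.15    -0.20]
  [  -0.05    -0.20     0.95    -0.05]
  [  -0.20    -0.45     0.00     0.75]
Compute the cofactors C_ij = (−1)^(i+j)·(3×3 minor ij) of I−A; the adjugate is their transpose:
adj(I−A) = Cᵀ =
  [ 0.601125   0.341250   0.338625   0.273875]
  [ 0.294500   0.510625   0.220125   0.229375]
  [ 0.111375   0.146375   0.380875   0.094125]
  [ 0.337000   0.397375   0.222375   0.597000]
det(I−A) = Σ_j (I−A)_1j·C_1j = (0.80)(0.601125) + (-0.25)(0.294500) + (-0.45)(0.111375) + (-0.20)(0.337000) = 0.28975625
(I − A)⁻¹ = adj(I−A) / det(I−A) ≈
  [   2.0746     1.1777     1.1687     0.9452]
  [   1.0164     1.7623     0.7597     0.7916]
  [   0.3844     0.5052     1.3145     0.3248]
  [   1.1630     1.3714     0.7675     2.0604]
The output multiplier for sector j is the column-j sum of the Leontief inverse (I − A)⁻¹ = adj(I−A) / det(I−A).
Column M of adj(I−A): (0.601125, 0.294500, 0.111375, 0.337000); det(I−A) = 0.28975625.
m_M = (0.601125 + 0.294500 + 0.111375 + 0.337000) / 0.28975625 = 1.344 / 0.28975625 ≈ 4.638.

m_M = 4.638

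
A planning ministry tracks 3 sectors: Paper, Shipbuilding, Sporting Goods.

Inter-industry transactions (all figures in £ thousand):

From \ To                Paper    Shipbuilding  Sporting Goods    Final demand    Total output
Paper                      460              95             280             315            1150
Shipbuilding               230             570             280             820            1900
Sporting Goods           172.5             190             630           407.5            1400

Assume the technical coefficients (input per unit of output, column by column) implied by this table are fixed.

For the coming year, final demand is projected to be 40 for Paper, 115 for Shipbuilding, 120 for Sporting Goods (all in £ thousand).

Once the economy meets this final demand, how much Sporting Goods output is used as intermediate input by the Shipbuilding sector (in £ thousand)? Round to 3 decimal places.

Technical coefficients a_ij = z_ij / X_j:
  a_11 = 460/1150 = 0.40, a_21 = 230/1150 = 0.20, a_31 = 172.5/1150 = 0.15
  a_12 = 95/1900 = 0.05, a_22 = 570/1900 = 0.30, a_32 = 190/1900 = 0.10
  a_13 = 280/1400 = 0.20, a_23 = 280/1400 = 0.20, a_33 = 630/1400 = 0.45
I − A =
  [   0.60    -0.05    -0.20]
  [  -0.20     0.70    -0.20]
  [  -0.15    -0.10     0.55]
Cofactors of I−A, C_ij = (−1)^(i+j)·(minor ij) (rows/columns in the sector order above):
  C_11 = (0.70)(0.55) − (-0.20)(-0.10) = 0.3650
  C_12 = −[(-0.20)(0.55) − (-0.20)(-0.15)] = 0.1400
  C_13 = (-0.20)(-0.10) − (0.70)(-0.15) = 0.1250
  C_21 = −[(-0.05)(0.55) − (-0.20)(-0.10)] = 0.0475
  C_22 = (0.60)(0.55) − (-0.20)(-0.15) = 0.3000
  C_23 = −[(0.60)(-0.10) − (-0.05)(-0.15)] = 0.0675
  C_31 = (-0.05)(-0.20) − (-0.20)(0.70) = 0.1500
  C_32 = −[(0.60)(-0.20) − (-0.20)(-0.20)] = 0.1600
  C_33 = (0.60)(0.70) − (-0.05)(-0.20) = 0.4100
det(I−A) = Σ_j (I−A)_1j·C_1j = (0.60)(0.3650) + (-0.05)(0.1400) + (-0.20)(0.1250) = 0.1870
adj(I−A) = Cᵀ =
  [ 0.3650   0.0475   0.1500]
  [ 0.1400   0.3000   0.1600]
  [ 0.1250   0.0675   0.4100]
(I − A)⁻¹ = adj(I−A) / det(I−A) ≈
  [   1.9519     0.2540     0.8021]
  [   0.7487     1.6043     0.8556]
  [   0.6684     0.3610     2.1925]
First solve x = (I − A)⁻¹ d = adj(I−A)·d / det(I−A); in particular x_2 = (0.1400·40 + 0.3000·115 + 0.1600·120) / 0.1870 = 59.30 / 0.1870 ≈ 317.11230.
Intermediate flow from 3 to 2: z_32 = a_32 · x_2 = 0.10 × 59.30 / 0.1870 = 5.93 / 0.1870 ≈ 31.711.

z_32 = 31.711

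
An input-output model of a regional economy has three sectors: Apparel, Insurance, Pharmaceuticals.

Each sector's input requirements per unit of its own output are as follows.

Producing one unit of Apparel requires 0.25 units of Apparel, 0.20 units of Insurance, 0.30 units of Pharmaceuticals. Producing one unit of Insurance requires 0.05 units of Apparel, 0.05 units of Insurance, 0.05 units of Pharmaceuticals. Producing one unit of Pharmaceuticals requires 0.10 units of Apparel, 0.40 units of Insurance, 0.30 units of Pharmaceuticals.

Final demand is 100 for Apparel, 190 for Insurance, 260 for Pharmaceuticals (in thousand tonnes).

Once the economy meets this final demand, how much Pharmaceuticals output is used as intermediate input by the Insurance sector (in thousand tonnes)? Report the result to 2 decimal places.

z_PI = 23.03

I − A =
  [   0.75    -0.05    -0.10]
  [  -0.20     0.95    -0.40]
  [  -0.30    -0.05     0.70]
Cofactors of I−A, C_ij = (−1)^(i+j)·(minor ij) (rows/columns in the sector order above):
  C_11 = (0.95)(0.70) − (-0.40)(-0.05) = 0.6450
  C_12 = −[(-0.20)(0.70) − (-0.40)(-0.30)] = 0.2600
  C_13 = (-0.20)(-0.05) − (0.95)(-0.30) = 0.2950
  C_21 = −[(-0.05)(0.70) − (-0.10)(-0.05)] = 0.0400
  C_22 = (0.75)(0.70) − (-0.10)(-0.30) = 0.4950
  C_23 = −[(0.75)(-0.05) − (-0.05)(-0.30)] = 0.0525
  C_31 = (-0.05)(-0.40) − (-0.10)(0.95) = 0.1150
  C_32 = −[(0.75)(-0.40) − (-0.10)(-0.20)] = 0.3200
  C_33 = (0.75)(0.95) − (-0.05)(-0.20) = 0.7025
det(I−A) = Σ_j (I−A)_1j·C_1j = (0.75)(0.6450) + (-0.05)(0.2600) + (-0.10)(0.2950) = 0.44125
adj(I−A) = Cᵀ =
  [ 0.6450   0.0400   0.1150]
  [ 0.2600   0.4950   0.3200]
  [ 0.2950   0.0525   0.7025]
(I − A)⁻¹ = adj(I−A) / det(I−A) ≈
  [   1.4618     0.0907     0.2606]
  [   0.5892     1.1218     0.7252]
  [   0.6686     0.1190     1.5921]
First solve x = (I − A)⁻¹ d = adj(I−A)·d / det(I−A); in particular x_I = (0.2600·100 + 0.4950·190 + 0.3200·260) / 0.44125 = 203.25 / 0.44125 ≈ 460.6232.
Intermediate flow from P to I: z_PI = a_PI · x_I = 0.05 × 203.25 / 0.44125 = 10.1625 / 0.44125 ≈ 23.03.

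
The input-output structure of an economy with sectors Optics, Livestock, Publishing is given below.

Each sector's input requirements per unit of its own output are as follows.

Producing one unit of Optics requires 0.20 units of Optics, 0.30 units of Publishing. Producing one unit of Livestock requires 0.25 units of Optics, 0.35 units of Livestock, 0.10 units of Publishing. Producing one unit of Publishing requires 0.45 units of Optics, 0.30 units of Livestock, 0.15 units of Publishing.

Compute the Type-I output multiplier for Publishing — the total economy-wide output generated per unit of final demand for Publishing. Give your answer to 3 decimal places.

I − A =
  [   0.80    -0.25    -0.45]
  [   0.00     0.65    -0.30]
  [  -0.30    -0.10     0.85]
Cofactors of I−A, C_ij = (−1)^(i+j)·(minor ij) (rows/columns in the sector order above):
  C_11 = (0.65)(0.85) − (-0.30)(-0.10) = 0.5225
  C_12 = −[(0.00)(0.85) − (-0.30)(-0.30)] = 0.0900
  C_13 = (0.00)(-0.10) − (0.65)(-0.30) = 0.1950
  C_21 = −[(-0.25)(0.85) − (-0.45)(-0.10)] = 0.2575
  C_22 = (0.80)(0.85) − (-0.45)(-0.30) = 0.5450
  C_23 = −[(0.80)(-0.10) − (-0.25)(-0.30)] = 0.1550
  C_31 = (-0.25)(-0.30) − (-0.45)(0.65) = 0.3675
  C_32 = −[(0.80)(-0.30) − (-0.45)(0.00)] = 0.2400
  C_33 = (0.80)(0.65) − (-0.25)(0.00) = 0.5200
det(I−A) = Σ_j (I−A)_1j·C_1j = (0.80)(0.5225) + (-0.25)(0.0900) + (-0.45)(0.1950) = 0.30775
adj(I−A) = Cᵀ =
  [ 0.5225   0.2575   0.3675]
  [ 0.0900   0.5450   0.2400]
  [ 0.1950   0.1550   0.5200]
(I − A)⁻¹ = adj(I−A) / det(I−A) ≈
  [   1.6978     0.8367     1.1942]
  [   0.2924     1.7709     0.7799]
  [   0.6336     0.5037     1.6897]
The output multiplier for sector j is the column-j sum of the Leontief inverse (I − A)⁻¹ = adj(I−A) / det(I−A).
Column 3 of adj(I−A): (0.3675, 0.2400, 0.5200); det(I−A) = 0.30775.
m_3 = (0.3675 + 0.2400 + 0.5200) / 0.30775 = 1.1275 / 0.30775 ≈ 3.664.

m_3 = 3.664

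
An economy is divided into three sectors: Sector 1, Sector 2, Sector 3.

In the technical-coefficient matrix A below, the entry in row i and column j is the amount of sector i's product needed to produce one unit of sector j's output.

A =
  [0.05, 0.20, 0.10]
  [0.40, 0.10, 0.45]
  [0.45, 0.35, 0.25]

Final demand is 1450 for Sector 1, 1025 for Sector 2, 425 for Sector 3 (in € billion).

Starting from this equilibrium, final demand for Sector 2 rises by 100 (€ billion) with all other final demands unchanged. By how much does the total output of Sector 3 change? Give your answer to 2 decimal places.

Δx_3 = 125.51

I − A =
  [   0.95    -0.20    -0.10]
  [  -0.40     0.90    -0.45]
  [  -0.45    -0.35     0.75]
Cofactors of I−A, C_ij = (−1)^(i+j)·(minor ij) (rows/columns in the sector order above):
  C_11 = (0.90)(0.75) − (-0.45)(-0.35) = 0.5175
  C_12 = −[(-0.40)(0.75) − (-0.45)(-0.45)] = 0.5025
  C_13 = (-0.40)(-0.35) − (0.90)(-0.45) = 0.5450
  C_21 = −[(-0.20)(0.75) − (-0.10)(-0.35)] = 0.1850
  C_22 = (0.95)(0.75) − (-0.10)(-0.45) = 0.6675
  C_23 = −[(0.95)(-0.35) − (-0.20)(-0.45)] = 0.4225
  C_31 = (-0.20)(-0.45) − (-0.10)(0.90) = 0.1800
  C_32 = −[(0.95)(-0.45) − (-0.10)(-0.40)] = 0.4675
  C_33 = (0.95)(0.90) − (-0.20)(-0.40) = 0.7750
det(I−A) = Σ_j (I−A)_1j·C_1j = (0.95)(0.5175) + (-0.20)(0.5025) + (-0.10)(0.5450) = 0.336625
adj(I−A) = Cᵀ =
  [ 0.5175   0.1850   0.1800]
  [ 0.5025   0.6675   0.4675]
  [ 0.5450   0.4225   0.7750]
(I − A)⁻¹ = adj(I−A) / det(I−A) ≈
  [   1.5373     0.5496     0.5347]
  [   1.4928     1.9829     1.3888]
  [   1.6190     1.2551     2.3023]
Δx = (I − A)⁻¹ Δd with Δd having +100 in the Sector 2 component and 0 elsewhere.
So Δx_3 = L_32 · (+100), where L_32 = adj(I−A)_32 / det(I−A) = 0.4225 / 0.336625.
Δx_3 = 0.4225 × (+100) / 0.336625 = 42.25 / 0.336625 ≈ 125.51.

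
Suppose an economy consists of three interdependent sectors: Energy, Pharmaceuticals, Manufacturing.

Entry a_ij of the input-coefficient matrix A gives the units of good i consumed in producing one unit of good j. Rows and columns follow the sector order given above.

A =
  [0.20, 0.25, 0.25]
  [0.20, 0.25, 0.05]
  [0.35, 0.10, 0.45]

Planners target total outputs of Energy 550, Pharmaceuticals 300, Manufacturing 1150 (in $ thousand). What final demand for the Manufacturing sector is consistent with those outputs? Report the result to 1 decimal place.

I − A =
  [   0.80    -0.25    -0.25]
  [  -0.20     0.75    -0.05]
  [  -0.35    -0.10     0.55]
d = (I − A) x:
  d_1 = (+0.80)·550 + (-0.25)·300 + (-0.25)·1150 = 77.5
  d_2 = (-0.20)·550 + (+0.75)·300 + (-0.05)·1150 = 57.5
  d_3 = (-0.35)·550 + (-0.10)·300 + (+0.55)·1150 = 410.0

d_3 = 410.0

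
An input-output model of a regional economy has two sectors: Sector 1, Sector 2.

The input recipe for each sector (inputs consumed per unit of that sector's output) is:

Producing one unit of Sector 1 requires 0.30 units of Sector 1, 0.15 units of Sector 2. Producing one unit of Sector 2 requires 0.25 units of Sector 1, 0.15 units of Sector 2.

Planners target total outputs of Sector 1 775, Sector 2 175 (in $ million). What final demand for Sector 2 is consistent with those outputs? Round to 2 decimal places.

I − A =
  [   0.70    -0.25]
  [  -0.15     0.85]
d = (I − A) x:
  d_1 = (+0.70)·775 + (-0.25)·175 = 498.75
  d_2 = (-0.15)·775 + (+0.85)·175 = 32.50

d_2 = 32.50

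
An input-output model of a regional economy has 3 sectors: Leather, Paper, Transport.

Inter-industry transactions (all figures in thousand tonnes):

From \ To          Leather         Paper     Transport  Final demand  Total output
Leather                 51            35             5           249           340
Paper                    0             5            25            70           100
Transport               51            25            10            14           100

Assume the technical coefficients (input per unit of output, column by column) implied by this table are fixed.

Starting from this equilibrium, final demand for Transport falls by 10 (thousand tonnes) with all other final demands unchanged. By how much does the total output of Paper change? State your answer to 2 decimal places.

Technical coefficients a_ij = z_ij / X_j:
  a_LL = 51/340 = 0.15, a_PL = 0/340 = 0.00, a_TL = 51/340 = 0.15
  a_LP = 35/100 = 0.35, a_PP = 5/100 = 0.05, a_TP = 25/100 = 0.25
  a_LT = 5/100 = 0.05, a_PT = 25/100 = 0.25, a_TT = 10/100 = 0.10
I − A =
  [   0.85    -0.35    -0.05]
  [   0.00     0.95    -0.25]
  [  -0.15    -0.25     0.90]
Cofactors of I−A, C_ij = (−1)^(i+j)·(minor ij) (rows/columns in the sector order above):
  C_11 = (0.95)(0.90) − (-0.25)(-0.25) = 0.7925
  C_12 = −[(0.00)(0.90) − (-0.25)(-0.15)] = 0.0375
  C_13 = (0.00)(-0.25) − (0.95)(-0.15) = 0.1425
  C_21 = −[(-0.35)(0.90) − (-0.05)(-0.25)] = 0.3275
  C_22 = (0.85)(0.90) − (-0.05)(-0.15) = 0.7575
  C_23 = −[(0.85)(-0.25) − (-0.35)(-0.15)] = 0.2650
  C_31 = (-0.35)(-0.25) − (-0.05)(0.95) = 0.1350
  C_32 = −[(0.85)(-0.25) − (-0.05)(0.00)] = 0.2125
  C_33 = (0.85)(0.95) − (-0.35)(0.00) = 0.8075
det(I−A) = Σ_j (I−A)_1j·C_1j = (0.85)(0.7925) + (-0.35)(0.0375) + (-0.05)(0.1425) = 0.653375
adj(I−A) = Cᵀ =
  [ 0.7925   0.3275   0.1350]
  [ 0.0375   0.7575   0.2125]
  [ 0.1425   0.2650   0.8075]
(I − A)⁻¹ = adj(I−A) / det(I−A) ≈
  [   1.2129     0.5012     0.2066]
  [   0.0574     1.1594     0.3252]
  [   0.2181     0.4056     1.2359]
Δx = (I − A)⁻¹ Δd with Δd having -10 in the Transport component and 0 elsewhere.
So Δx_P = L_PT · (-10), where L_PT = adj(I−A)_PT / det(I−A) = 0.2125 / 0.653375.
Δx_P = 0.2125 × (-10) / 0.653375 = -2.125 / 0.653375 ≈ -3.25.

Δx_P = -3.25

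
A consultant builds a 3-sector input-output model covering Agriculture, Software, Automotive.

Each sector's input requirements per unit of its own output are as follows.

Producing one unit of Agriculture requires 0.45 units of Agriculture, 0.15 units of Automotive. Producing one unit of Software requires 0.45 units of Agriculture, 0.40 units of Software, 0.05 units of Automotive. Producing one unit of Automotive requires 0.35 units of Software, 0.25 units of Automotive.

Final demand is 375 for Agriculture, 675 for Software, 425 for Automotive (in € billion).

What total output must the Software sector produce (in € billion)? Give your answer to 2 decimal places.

x_2 = 1773.34

I − A =
  [   0.55    -0.45     0.00]
  [   0.00     0.60    -0.35]
  [  -0.15    -0.05     0.75]
Cofactors of I−A, C_ij = (−1)^(i+j)·(minor ij) (rows/columns in the sector order above):
  C_11 = (0.60)(0.75) − (-0.35)(-0.05) = 0.4325
  C_12 = −[(0.00)(0.75) − (-0.35)(-0.15)] = 0.0525
  C_13 = (0.00)(-0.05) − (0.60)(-0.15) = 0.0900
  C_21 = −[(-0.45)(0.75) − (0.00)(-0.05)] = 0.3375
  C_22 = (0.55)(0.75) − (0.00)(-0.15) = 0.4125
  C_23 = −[(0.55)(-0.05) − (-0.45)(-0.15)] = 0.0950
  C_31 = (-0.45)(-0.35) − (0.00)(0.60) = 0.1575
  C_32 = −[(0.55)(-0.35) − (0.00)(0.00)] = 0.1925
  C_33 = (0.55)(0.60) − (-0.45)(0.00) = 0.3300
det(I−A) = Σ_j (I−A)_1j·C_1j = (0.55)(0.4325) + (-0.45)(0.0525) + (0.00)(0.0900) = 0.21425
adj(I−A) = Cᵀ =
  [ 0.4325   0.3375   0.1575]
  [ 0.0525   0.4125   0.1925]
  [ 0.0900   0.0950   0.3300]
(I − A)⁻¹ = adj(I−A) / det(I−A) ≈
  [   2.0187     1.5753     0.7351]
  [   0.2450     1.9253     0.8985]
  [   0.4201     0.4434     1.5403]
x = (I − A)⁻¹ d = adj(I−A)·d / det(I−A), with det(I−A) = 0.21425:
  x_1 = (0.4325·375 + 0.3375·675 + 0.1575·425) / 0.21425 = 456.9375 / 0.21425 ≈ 2132.73
  x_2 = (0.0525·375 + 0.4125·675 + 0.1925·425) / 0.21425 = 379.9375 / 0.21425 ≈ 1773.34
  x_3 = (0.0900·375 + 0.0950·675 + 0.3300·425) / 0.21425 = 238.125 / 0.21425 ≈ 1111.44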